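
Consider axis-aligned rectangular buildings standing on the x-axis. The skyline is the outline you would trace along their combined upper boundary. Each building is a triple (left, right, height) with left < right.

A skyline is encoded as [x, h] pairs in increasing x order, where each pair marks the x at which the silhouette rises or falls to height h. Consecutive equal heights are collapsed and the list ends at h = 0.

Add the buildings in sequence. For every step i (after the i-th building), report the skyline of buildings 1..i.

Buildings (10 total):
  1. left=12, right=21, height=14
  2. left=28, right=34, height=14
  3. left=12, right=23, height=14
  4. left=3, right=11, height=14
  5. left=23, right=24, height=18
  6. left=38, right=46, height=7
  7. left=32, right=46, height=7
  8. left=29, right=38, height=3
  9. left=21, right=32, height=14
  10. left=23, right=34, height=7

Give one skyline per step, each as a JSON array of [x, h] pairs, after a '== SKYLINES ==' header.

== SKYLINES ==
[[12,14],[21,0]]
[[12,14],[21,0],[28,14],[34,0]]
[[12,14],[23,0],[28,14],[34,0]]
[[3,14],[11,0],[12,14],[23,0],[28,14],[34,0]]
[[3,14],[11,0],[12,14],[23,18],[24,0],[28,14],[34,0]]
[[3,14],[11,0],[12,14],[23,18],[24,0],[28,14],[34,0],[38,7],[46,0]]
[[3,14],[11,0],[12,14],[23,18],[24,0],[28,14],[34,7],[46,0]]
[[3,14],[11,0],[12,14],[23,18],[24,0],[28,14],[34,7],[46,0]]
[[3,14],[11,0],[12,14],[23,18],[24,14],[34,7],[46,0]]
[[3,14],[11,0],[12,14],[23,18],[24,14],[34,7],[46,0]]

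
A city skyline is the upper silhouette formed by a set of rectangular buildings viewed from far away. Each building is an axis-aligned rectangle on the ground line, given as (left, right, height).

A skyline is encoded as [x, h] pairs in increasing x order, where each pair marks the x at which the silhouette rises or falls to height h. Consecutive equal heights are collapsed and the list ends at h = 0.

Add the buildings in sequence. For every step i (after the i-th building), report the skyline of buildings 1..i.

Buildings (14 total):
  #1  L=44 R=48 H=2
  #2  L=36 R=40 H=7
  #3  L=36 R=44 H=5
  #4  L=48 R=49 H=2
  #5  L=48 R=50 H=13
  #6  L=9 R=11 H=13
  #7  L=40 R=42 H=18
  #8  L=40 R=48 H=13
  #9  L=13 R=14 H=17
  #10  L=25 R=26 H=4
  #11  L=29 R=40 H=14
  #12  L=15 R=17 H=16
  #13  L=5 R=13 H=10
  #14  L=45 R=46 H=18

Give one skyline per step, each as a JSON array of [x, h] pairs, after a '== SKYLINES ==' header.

== SKYLINES ==
[[44,2],[48,0]]
[[36,7],[40,0],[44,2],[48,0]]
[[36,7],[40,5],[44,2],[48,0]]
[[36,7],[40,5],[44,2],[49,0]]
[[36,7],[40,5],[44,2],[48,13],[50,0]]
[[9,13],[11,0],[36,7],[40,5],[44,2],[48,13],[50,0]]
[[9,13],[11,0],[36,7],[40,18],[42,5],[44,2],[48,13],[50,0]]
[[9,13],[11,0],[36,7],[40,18],[42,13],[50,0]]
[[9,13],[11,0],[13,17],[14,0],[36,7],[40,18],[42,13],[50,0]]
[[9,13],[11,0],[13,17],[14,0],[25,4],[26,0],[36,7],[40,18],[42,13],[50,0]]
[[9,13],[11,0],[13,17],[14,0],[25,4],[26,0],[29,14],[40,18],[42,13],[50,0]]
[[9,13],[11,0],[13,17],[14,0],[15,16],[17,0],[25,4],[26,0],[29,14],[40,18],[42,13],[50,0]]
[[5,10],[9,13],[11,10],[13,17],[14,0],[15,16],[17,0],[25,4],[26,0],[29,14],[40,18],[42,13],[50,0]]
[[5,10],[9,13],[11,10],[13,17],[14,0],[15,16],[17,0],[25,4],[26,0],[29,14],[40,18],[42,13],[45,18],[46,13],[50,0]]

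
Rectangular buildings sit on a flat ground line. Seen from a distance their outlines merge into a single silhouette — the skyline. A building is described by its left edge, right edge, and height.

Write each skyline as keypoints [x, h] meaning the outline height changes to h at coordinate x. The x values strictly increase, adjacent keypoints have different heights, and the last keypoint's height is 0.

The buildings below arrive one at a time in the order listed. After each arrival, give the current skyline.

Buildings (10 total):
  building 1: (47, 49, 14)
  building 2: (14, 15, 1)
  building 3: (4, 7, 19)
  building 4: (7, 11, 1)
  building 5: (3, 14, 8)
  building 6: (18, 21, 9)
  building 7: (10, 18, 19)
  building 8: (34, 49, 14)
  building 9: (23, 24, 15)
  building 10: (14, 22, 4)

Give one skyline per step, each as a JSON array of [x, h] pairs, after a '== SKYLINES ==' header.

== SKYLINES ==
[[47,14],[49,0]]
[[14,1],[15,0],[47,14],[49,0]]
[[4,19],[7,0],[14,1],[15,0],[47,14],[49,0]]
[[4,19],[7,1],[11,0],[14,1],[15,0],[47,14],[49,0]]
[[3,8],[4,19],[7,8],[14,1],[15,0],[47,14],[49,0]]
[[3,8],[4,19],[7,8],[14,1],[15,0],[18,9],[21,0],[47,14],[49,0]]
[[3,8],[4,19],[7,8],[10,19],[18,9],[21,0],[47,14],[49,0]]
[[3,8],[4,19],[7,8],[10,19],[18,9],[21,0],[34,14],[49,0]]
[[3,8],[4,19],[7,8],[10,19],[18,9],[21,0],[23,15],[24,0],[34,14],[49,0]]
[[3,8],[4,19],[7,8],[10,19],[18,9],[21,4],[22,0],[23,15],[24,0],[34,14],[49,0]]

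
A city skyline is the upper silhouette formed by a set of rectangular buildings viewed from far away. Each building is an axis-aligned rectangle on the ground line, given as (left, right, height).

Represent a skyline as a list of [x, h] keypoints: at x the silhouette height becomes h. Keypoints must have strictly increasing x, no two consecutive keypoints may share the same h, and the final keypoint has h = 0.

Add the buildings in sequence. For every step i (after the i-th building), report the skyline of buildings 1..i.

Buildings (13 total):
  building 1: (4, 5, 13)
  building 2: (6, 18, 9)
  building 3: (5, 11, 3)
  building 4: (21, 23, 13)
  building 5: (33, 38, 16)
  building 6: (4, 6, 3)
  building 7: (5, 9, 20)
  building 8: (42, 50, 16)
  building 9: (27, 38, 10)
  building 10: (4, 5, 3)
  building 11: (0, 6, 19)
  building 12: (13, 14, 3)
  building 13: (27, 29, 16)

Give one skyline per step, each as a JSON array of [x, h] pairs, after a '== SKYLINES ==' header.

== SKYLINES ==
[[4,13],[5,0]]
[[4,13],[5,0],[6,9],[18,0]]
[[4,13],[5,3],[6,9],[18,0]]
[[4,13],[5,3],[6,9],[18,0],[21,13],[23,0]]
[[4,13],[5,3],[6,9],[18,0],[21,13],[23,0],[33,16],[38,0]]
[[4,13],[5,3],[6,9],[18,0],[21,13],[23,0],[33,16],[38,0]]
[[4,13],[5,20],[9,9],[18,0],[21,13],[23,0],[33,16],[38,0]]
[[4,13],[5,20],[9,9],[18,0],[21,13],[23,0],[33,16],[38,0],[42,16],[50,0]]
[[4,13],[5,20],[9,9],[18,0],[21,13],[23,0],[27,10],[33,16],[38,0],[42,16],[50,0]]
[[4,13],[5,20],[9,9],[18,0],[21,13],[23,0],[27,10],[33,16],[38,0],[42,16],[50,0]]
[[0,19],[5,20],[9,9],[18,0],[21,13],[23,0],[27,10],[33,16],[38,0],[42,16],[50,0]]
[[0,19],[5,20],[9,9],[18,0],[21,13],[23,0],[27,10],[33,16],[38,0],[42,16],[50,0]]
[[0,19],[5,20],[9,9],[18,0],[21,13],[23,0],[27,16],[29,10],[33,16],[38,0],[42,16],[50,0]]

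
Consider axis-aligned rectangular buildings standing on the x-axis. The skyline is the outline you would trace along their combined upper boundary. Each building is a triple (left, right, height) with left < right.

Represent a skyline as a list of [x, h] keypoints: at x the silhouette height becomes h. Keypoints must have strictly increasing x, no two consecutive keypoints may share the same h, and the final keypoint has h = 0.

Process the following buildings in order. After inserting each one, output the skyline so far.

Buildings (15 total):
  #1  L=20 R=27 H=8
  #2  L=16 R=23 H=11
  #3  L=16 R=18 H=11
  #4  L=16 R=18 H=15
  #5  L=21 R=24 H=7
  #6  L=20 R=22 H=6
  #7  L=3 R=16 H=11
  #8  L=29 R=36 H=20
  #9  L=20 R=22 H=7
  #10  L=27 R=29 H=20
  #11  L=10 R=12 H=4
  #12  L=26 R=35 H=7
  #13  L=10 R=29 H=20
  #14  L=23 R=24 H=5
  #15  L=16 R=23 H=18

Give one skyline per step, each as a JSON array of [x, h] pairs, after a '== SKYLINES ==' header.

== SKYLINES ==
[[20,8],[27,0]]
[[16,11],[23,8],[27,0]]
[[16,11],[23,8],[27,0]]
[[16,15],[18,11],[23,8],[27,0]]
[[16,15],[18,11],[23,8],[27,0]]
[[16,15],[18,11],[23,8],[27,0]]
[[3,11],[16,15],[18,11],[23,8],[27,0]]
[[3,11],[16,15],[18,11],[23,8],[27,0],[29,20],[36,0]]
[[3,11],[16,15],[18,11],[23,8],[27,0],[29,20],[36,0]]
[[3,11],[16,15],[18,11],[23,8],[27,20],[36,0]]
[[3,11],[16,15],[18,11],[23,8],[27,20],[36,0]]
[[3,11],[16,15],[18,11],[23,8],[27,20],[36,0]]
[[3,11],[10,20],[36,0]]
[[3,11],[10,20],[36,0]]
[[3,11],[10,20],[36,0]]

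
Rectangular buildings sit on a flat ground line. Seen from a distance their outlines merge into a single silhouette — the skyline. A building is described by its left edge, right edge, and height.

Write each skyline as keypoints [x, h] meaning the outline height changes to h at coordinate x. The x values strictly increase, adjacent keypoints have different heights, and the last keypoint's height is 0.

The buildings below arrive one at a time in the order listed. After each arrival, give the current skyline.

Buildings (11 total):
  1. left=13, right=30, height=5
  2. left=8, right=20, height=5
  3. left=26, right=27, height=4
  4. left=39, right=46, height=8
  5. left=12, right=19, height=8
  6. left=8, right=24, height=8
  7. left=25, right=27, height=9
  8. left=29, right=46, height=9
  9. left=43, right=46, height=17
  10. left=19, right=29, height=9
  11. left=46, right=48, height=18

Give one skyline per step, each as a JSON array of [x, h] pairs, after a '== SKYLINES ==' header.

== SKYLINES ==
[[13,5],[30,0]]
[[8,5],[30,0]]
[[8,5],[30,0]]
[[8,5],[30,0],[39,8],[46,0]]
[[8,5],[12,8],[19,5],[30,0],[39,8],[46,0]]
[[8,8],[24,5],[30,0],[39,8],[46,0]]
[[8,8],[24,5],[25,9],[27,5],[30,0],[39,8],[46,0]]
[[8,8],[24,5],[25,9],[27,5],[29,9],[46,0]]
[[8,8],[24,5],[25,9],[27,5],[29,9],[43,17],[46,0]]
[[8,8],[19,9],[43,17],[46,0]]
[[8,8],[19,9],[43,17],[46,18],[48,0]]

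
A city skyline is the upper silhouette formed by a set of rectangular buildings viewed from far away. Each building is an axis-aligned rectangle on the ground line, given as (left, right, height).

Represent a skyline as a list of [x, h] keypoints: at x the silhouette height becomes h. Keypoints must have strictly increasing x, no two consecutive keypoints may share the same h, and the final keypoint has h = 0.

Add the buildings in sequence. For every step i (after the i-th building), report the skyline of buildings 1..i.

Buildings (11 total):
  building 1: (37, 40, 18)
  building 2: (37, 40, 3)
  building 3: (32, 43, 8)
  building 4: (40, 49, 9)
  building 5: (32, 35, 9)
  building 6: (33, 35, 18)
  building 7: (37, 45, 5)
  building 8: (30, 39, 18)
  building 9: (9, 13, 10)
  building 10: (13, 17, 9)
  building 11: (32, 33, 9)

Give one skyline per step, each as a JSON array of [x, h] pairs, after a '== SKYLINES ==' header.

== SKYLINES ==
[[37,18],[40,0]]
[[37,18],[40,0]]
[[32,8],[37,18],[40,8],[43,0]]
[[32,8],[37,18],[40,9],[49,0]]
[[32,9],[35,8],[37,18],[40,9],[49,0]]
[[32,9],[33,18],[35,8],[37,18],[40,9],[49,0]]
[[32,9],[33,18],[35,8],[37,18],[40,9],[49,0]]
[[30,18],[40,9],[49,0]]
[[9,10],[13,0],[30,18],[40,9],[49,0]]
[[9,10],[13,9],[17,0],[30,18],[40,9],[49,0]]
[[9,10],[13,9],[17,0],[30,18],[40,9],[49,0]]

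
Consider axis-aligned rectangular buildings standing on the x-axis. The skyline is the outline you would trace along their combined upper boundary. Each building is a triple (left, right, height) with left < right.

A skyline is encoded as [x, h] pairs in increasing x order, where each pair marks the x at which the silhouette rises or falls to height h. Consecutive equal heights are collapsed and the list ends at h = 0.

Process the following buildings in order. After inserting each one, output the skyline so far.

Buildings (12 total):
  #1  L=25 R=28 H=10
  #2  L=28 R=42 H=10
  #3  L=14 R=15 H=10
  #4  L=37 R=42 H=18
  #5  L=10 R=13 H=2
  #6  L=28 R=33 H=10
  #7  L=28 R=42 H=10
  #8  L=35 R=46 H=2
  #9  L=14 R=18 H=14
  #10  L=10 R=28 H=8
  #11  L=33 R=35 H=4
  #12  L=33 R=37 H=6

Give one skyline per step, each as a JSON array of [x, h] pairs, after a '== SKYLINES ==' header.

== SKYLINES ==
[[25,10],[28,0]]
[[25,10],[42,0]]
[[14,10],[15,0],[25,10],[42,0]]
[[14,10],[15,0],[25,10],[37,18],[42,0]]
[[10,2],[13,0],[14,10],[15,0],[25,10],[37,18],[42,0]]
[[10,2],[13,0],[14,10],[15,0],[25,10],[37,18],[42,0]]
[[10,2],[13,0],[14,10],[15,0],[25,10],[37,18],[42,0]]
[[10,2],[13,0],[14,10],[15,0],[25,10],[37,18],[42,2],[46,0]]
[[10,2],[13,0],[14,14],[18,0],[25,10],[37,18],[42,2],[46,0]]
[[10,8],[14,14],[18,8],[25,10],[37,18],[42,2],[46,0]]
[[10,8],[14,14],[18,8],[25,10],[37,18],[42,2],[46,0]]
[[10,8],[14,14],[18,8],[25,10],[37,18],[42,2],[46,0]]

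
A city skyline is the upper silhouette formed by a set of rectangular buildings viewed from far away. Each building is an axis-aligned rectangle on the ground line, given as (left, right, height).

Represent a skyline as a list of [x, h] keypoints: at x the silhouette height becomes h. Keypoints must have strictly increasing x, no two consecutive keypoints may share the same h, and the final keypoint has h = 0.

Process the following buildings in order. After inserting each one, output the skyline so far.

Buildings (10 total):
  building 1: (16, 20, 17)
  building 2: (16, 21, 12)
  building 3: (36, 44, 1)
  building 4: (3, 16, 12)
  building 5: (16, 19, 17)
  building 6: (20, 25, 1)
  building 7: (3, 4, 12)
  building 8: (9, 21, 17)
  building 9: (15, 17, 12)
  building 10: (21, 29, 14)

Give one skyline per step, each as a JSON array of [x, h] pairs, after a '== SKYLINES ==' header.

== SKYLINES ==
[[16,17],[20,0]]
[[16,17],[20,12],[21,0]]
[[16,17],[20,12],[21,0],[36,1],[44,0]]
[[3,12],[16,17],[20,12],[21,0],[36,1],[44,0]]
[[3,12],[16,17],[20,12],[21,0],[36,1],[44,0]]
[[3,12],[16,17],[20,12],[21,1],[25,0],[36,1],[44,0]]
[[3,12],[16,17],[20,12],[21,1],[25,0],[36,1],[44,0]]
[[3,12],[9,17],[21,1],[25,0],[36,1],[44,0]]
[[3,12],[9,17],[21,1],[25,0],[36,1],[44,0]]
[[3,12],[9,17],[21,14],[29,0],[36,1],[44,0]]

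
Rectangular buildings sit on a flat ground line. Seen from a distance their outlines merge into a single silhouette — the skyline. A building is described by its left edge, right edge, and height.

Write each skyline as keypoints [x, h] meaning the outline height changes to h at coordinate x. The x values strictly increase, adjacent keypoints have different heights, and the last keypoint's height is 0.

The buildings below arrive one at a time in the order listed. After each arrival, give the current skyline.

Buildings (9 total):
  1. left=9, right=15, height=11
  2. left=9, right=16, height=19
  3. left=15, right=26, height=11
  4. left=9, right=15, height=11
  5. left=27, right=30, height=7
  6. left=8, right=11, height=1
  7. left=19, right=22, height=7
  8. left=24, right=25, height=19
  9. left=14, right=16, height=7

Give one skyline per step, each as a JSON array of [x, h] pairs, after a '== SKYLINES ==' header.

== SKYLINES ==
[[9,11],[15,0]]
[[9,19],[16,0]]
[[9,19],[16,11],[26,0]]
[[9,19],[16,11],[26,0]]
[[9,19],[16,11],[26,0],[27,7],[30,0]]
[[8,1],[9,19],[16,11],[26,0],[27,7],[30,0]]
[[8,1],[9,19],[16,11],[26,0],[27,7],[30,0]]
[[8,1],[9,19],[16,11],[24,19],[25,11],[26,0],[27,7],[30,0]]
[[8,1],[9,19],[16,11],[24,19],[25,11],[26,0],[27,7],[30,0]]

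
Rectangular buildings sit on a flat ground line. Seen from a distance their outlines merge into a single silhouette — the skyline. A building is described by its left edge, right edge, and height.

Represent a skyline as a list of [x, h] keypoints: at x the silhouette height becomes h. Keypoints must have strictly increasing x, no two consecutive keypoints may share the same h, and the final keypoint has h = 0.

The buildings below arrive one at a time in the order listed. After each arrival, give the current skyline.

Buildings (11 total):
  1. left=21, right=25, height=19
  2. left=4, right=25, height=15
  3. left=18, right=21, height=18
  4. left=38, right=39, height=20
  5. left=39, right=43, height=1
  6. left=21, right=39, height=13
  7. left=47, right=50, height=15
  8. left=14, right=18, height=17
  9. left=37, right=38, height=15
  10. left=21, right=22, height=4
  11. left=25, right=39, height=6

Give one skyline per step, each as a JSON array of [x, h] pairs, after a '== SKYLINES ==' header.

== SKYLINES ==
[[21,19],[25,0]]
[[4,15],[21,19],[25,0]]
[[4,15],[18,18],[21,19],[25,0]]
[[4,15],[18,18],[21,19],[25,0],[38,20],[39,0]]
[[4,15],[18,18],[21,19],[25,0],[38,20],[39,1],[43,0]]
[[4,15],[18,18],[21,19],[25,13],[38,20],[39,1],[43,0]]
[[4,15],[18,18],[21,19],[25,13],[38,20],[39,1],[43,0],[47,15],[50,0]]
[[4,15],[14,17],[18,18],[21,19],[25,13],[38,20],[39,1],[43,0],[47,15],[50,0]]
[[4,15],[14,17],[18,18],[21,19],[25,13],[37,15],[38,20],[39,1],[43,0],[47,15],[50,0]]
[[4,15],[14,17],[18,18],[21,19],[25,13],[37,15],[38,20],[39,1],[43,0],[47,15],[50,0]]
[[4,15],[14,17],[18,18],[21,19],[25,13],[37,15],[38,20],[39,1],[43,0],[47,15],[50,0]]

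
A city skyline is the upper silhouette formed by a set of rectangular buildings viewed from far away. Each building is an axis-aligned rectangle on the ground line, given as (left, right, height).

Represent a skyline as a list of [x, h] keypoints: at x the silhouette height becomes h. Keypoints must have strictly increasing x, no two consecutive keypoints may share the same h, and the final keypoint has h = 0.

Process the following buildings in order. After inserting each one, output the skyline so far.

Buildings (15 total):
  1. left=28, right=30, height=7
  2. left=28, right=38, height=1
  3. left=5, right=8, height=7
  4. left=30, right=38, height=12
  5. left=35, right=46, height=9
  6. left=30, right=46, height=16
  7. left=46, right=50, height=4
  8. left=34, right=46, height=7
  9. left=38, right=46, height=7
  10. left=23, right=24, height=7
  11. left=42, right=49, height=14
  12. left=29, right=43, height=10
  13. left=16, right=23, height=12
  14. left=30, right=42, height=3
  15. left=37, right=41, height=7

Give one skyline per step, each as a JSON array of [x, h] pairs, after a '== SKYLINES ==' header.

== SKYLINES ==
[[28,7],[30,0]]
[[28,7],[30,1],[38,0]]
[[5,7],[8,0],[28,7],[30,1],[38,0]]
[[5,7],[8,0],[28,7],[30,12],[38,0]]
[[5,7],[8,0],[28,7],[30,12],[38,9],[46,0]]
[[5,7],[8,0],[28,7],[30,16],[46,0]]
[[5,7],[8,0],[28,7],[30,16],[46,4],[50,0]]
[[5,7],[8,0],[28,7],[30,16],[46,4],[50,0]]
[[5,7],[8,0],[28,7],[30,16],[46,4],[50,0]]
[[5,7],[8,0],[23,7],[24,0],[28,7],[30,16],[46,4],[50,0]]
[[5,7],[8,0],[23,7],[24,0],[28,7],[30,16],[46,14],[49,4],[50,0]]
[[5,7],[8,0],[23,7],[24,0],[28,7],[29,10],[30,16],[46,14],[49,4],[50,0]]
[[5,7],[8,0],[16,12],[23,7],[24,0],[28,7],[29,10],[30,16],[46,14],[49,4],[50,0]]
[[5,7],[8,0],[16,12],[23,7],[24,0],[28,7],[29,10],[30,16],[46,14],[49,4],[50,0]]
[[5,7],[8,0],[16,12],[23,7],[24,0],[28,7],[29,10],[30,16],[46,14],[49,4],[50,0]]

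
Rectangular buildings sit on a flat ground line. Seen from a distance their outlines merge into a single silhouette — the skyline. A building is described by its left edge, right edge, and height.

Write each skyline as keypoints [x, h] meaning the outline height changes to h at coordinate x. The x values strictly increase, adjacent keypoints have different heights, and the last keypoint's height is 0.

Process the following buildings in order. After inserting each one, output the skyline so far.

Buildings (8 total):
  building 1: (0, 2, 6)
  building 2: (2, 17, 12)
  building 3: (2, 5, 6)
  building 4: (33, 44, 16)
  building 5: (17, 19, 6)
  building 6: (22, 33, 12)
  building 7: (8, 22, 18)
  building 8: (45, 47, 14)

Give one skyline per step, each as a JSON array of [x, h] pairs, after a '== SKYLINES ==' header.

== SKYLINES ==
[[0,6],[2,0]]
[[0,6],[2,12],[17,0]]
[[0,6],[2,12],[17,0]]
[[0,6],[2,12],[17,0],[33,16],[44,0]]
[[0,6],[2,12],[17,6],[19,0],[33,16],[44,0]]
[[0,6],[2,12],[17,6],[19,0],[22,12],[33,16],[44,0]]
[[0,6],[2,12],[8,18],[22,12],[33,16],[44,0]]
[[0,6],[2,12],[8,18],[22,12],[33,16],[44,0],[45,14],[47,0]]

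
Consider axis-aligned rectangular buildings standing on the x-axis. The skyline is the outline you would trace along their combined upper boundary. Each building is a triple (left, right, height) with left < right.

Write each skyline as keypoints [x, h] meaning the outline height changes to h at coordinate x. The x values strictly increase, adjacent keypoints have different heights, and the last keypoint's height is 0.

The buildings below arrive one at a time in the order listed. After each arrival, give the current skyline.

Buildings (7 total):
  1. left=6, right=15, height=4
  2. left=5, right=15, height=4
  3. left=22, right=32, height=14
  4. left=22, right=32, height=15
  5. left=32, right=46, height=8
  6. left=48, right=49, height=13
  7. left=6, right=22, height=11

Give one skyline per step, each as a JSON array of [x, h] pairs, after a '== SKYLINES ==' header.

== SKYLINES ==
[[6,4],[15,0]]
[[5,4],[15,0]]
[[5,4],[15,0],[22,14],[32,0]]
[[5,4],[15,0],[22,15],[32,0]]
[[5,4],[15,0],[22,15],[32,8],[46,0]]
[[5,4],[15,0],[22,15],[32,8],[46,0],[48,13],[49,0]]
[[5,4],[6,11],[22,15],[32,8],[46,0],[48,13],[49,0]]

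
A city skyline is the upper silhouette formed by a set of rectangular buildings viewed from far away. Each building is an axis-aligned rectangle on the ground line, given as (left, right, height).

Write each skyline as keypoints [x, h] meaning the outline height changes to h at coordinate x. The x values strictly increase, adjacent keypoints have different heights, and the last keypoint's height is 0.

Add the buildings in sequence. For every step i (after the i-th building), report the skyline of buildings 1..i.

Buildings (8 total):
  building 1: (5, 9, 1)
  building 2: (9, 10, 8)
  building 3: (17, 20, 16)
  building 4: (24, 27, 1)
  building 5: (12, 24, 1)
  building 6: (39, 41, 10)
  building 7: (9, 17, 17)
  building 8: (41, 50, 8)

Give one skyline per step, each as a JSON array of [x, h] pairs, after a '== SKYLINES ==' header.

== SKYLINES ==
[[5,1],[9,0]]
[[5,1],[9,8],[10,0]]
[[5,1],[9,8],[10,0],[17,16],[20,0]]
[[5,1],[9,8],[10,0],[17,16],[20,0],[24,1],[27,0]]
[[5,1],[9,8],[10,0],[12,1],[17,16],[20,1],[27,0]]
[[5,1],[9,8],[10,0],[12,1],[17,16],[20,1],[27,0],[39,10],[41,0]]
[[5,1],[9,17],[17,16],[20,1],[27,0],[39,10],[41,0]]
[[5,1],[9,17],[17,16],[20,1],[27,0],[39,10],[41,8],[50,0]]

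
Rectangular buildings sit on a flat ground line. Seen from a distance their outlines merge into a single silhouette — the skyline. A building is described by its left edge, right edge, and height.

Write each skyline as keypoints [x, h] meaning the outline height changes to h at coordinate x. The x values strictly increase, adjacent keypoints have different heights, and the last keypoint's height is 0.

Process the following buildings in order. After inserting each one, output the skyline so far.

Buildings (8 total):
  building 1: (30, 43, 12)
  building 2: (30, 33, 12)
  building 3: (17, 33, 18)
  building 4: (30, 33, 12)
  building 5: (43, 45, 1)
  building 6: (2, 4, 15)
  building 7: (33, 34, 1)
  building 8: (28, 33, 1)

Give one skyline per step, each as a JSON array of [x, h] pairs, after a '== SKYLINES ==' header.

== SKYLINES ==
[[30,12],[43,0]]
[[30,12],[43,0]]
[[17,18],[33,12],[43,0]]
[[17,18],[33,12],[43,0]]
[[17,18],[33,12],[43,1],[45,0]]
[[2,15],[4,0],[17,18],[33,12],[43,1],[45,0]]
[[2,15],[4,0],[17,18],[33,12],[43,1],[45,0]]
[[2,15],[4,0],[17,18],[33,12],[43,1],[45,0]]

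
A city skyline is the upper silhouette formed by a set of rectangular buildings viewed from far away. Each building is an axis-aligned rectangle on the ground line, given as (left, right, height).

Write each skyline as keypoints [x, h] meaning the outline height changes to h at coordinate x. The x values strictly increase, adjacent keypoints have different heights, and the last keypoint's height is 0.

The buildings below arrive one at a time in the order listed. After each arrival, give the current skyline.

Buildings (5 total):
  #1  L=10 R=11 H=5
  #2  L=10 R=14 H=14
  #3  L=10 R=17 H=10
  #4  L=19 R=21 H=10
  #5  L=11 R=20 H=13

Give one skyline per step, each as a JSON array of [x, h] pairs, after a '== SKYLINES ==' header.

== SKYLINES ==
[[10,5],[11,0]]
[[10,14],[14,0]]
[[10,14],[14,10],[17,0]]
[[10,14],[14,10],[17,0],[19,10],[21,0]]
[[10,14],[14,13],[20,10],[21,0]]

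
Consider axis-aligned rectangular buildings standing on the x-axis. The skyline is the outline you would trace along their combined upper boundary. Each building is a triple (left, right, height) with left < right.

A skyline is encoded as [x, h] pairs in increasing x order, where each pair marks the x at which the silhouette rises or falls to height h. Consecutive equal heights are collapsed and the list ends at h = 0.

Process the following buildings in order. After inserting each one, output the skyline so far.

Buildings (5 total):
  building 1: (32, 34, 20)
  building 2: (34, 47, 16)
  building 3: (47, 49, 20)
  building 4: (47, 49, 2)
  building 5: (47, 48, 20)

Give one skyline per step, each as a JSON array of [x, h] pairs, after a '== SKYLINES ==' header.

== SKYLINES ==
[[32,20],[34,0]]
[[32,20],[34,16],[47,0]]
[[32,20],[34,16],[47,20],[49,0]]
[[32,20],[34,16],[47,20],[49,0]]
[[32,20],[34,16],[47,20],[49,0]]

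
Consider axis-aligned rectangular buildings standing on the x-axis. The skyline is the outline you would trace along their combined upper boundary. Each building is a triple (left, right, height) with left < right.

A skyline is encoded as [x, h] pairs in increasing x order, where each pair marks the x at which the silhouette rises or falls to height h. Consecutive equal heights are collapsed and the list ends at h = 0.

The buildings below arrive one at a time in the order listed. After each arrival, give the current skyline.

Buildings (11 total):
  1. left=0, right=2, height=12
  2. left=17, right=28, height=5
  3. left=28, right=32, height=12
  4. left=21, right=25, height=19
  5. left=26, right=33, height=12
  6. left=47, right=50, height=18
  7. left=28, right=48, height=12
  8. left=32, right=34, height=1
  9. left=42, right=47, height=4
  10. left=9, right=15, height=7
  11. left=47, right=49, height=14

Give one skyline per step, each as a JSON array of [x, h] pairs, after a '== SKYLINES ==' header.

== SKYLINES ==
[[0,12],[2,0]]
[[0,12],[2,0],[17,5],[28,0]]
[[0,12],[2,0],[17,5],[28,12],[32,0]]
[[0,12],[2,0],[17,5],[21,19],[25,5],[28,12],[32,0]]
[[0,12],[2,0],[17,5],[21,19],[25,5],[26,12],[33,0]]
[[0,12],[2,0],[17,5],[21,19],[25,5],[26,12],[33,0],[47,18],[50,0]]
[[0,12],[2,0],[17,5],[21,19],[25,5],[26,12],[47,18],[50,0]]
[[0,12],[2,0],[17,5],[21,19],[25,5],[26,12],[47,18],[50,0]]
[[0,12],[2,0],[17,5],[21,19],[25,5],[26,12],[47,18],[50,0]]
[[0,12],[2,0],[9,7],[15,0],[17,5],[21,19],[25,5],[26,12],[47,18],[50,0]]
[[0,12],[2,0],[9,7],[15,0],[17,5],[21,19],[25,5],[26,12],[47,18],[50,0]]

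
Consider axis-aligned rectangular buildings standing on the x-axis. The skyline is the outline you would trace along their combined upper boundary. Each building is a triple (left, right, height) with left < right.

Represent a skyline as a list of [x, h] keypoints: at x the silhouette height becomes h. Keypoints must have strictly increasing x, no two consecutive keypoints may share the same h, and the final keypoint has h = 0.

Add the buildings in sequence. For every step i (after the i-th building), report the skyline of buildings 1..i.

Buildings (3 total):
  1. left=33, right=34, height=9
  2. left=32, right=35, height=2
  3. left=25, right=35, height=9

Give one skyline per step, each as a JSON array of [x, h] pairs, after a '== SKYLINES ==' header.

== SKYLINES ==
[[33,9],[34,0]]
[[32,2],[33,9],[34,2],[35,0]]
[[25,9],[35,0]]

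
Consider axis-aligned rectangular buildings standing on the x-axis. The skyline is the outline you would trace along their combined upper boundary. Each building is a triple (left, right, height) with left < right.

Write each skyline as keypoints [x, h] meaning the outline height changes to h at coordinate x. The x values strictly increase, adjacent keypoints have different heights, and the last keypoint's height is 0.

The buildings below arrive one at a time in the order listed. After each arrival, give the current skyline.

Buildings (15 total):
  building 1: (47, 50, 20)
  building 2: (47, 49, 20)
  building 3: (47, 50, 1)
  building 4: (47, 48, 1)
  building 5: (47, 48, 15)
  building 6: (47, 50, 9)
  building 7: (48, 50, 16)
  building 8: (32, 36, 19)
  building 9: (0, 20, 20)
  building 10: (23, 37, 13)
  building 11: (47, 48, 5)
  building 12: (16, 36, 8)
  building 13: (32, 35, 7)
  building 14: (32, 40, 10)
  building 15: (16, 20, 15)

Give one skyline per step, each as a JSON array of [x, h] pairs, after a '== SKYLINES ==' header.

== SKYLINES ==
[[47,20],[50,0]]
[[47,20],[50,0]]
[[47,20],[50,0]]
[[47,20],[50,0]]
[[47,20],[50,0]]
[[47,20],[50,0]]
[[47,20],[50,0]]
[[32,19],[36,0],[47,20],[50,0]]
[[0,20],[20,0],[32,19],[36,0],[47,20],[50,0]]
[[0,20],[20,0],[23,13],[32,19],[36,13],[37,0],[47,20],[50,0]]
[[0,20],[20,0],[23,13],[32,19],[36,13],[37,0],[47,20],[50,0]]
[[0,20],[20,8],[23,13],[32,19],[36,13],[37,0],[47,20],[50,0]]
[[0,20],[20,8],[23,13],[32,19],[36,13],[37,0],[47,20],[50,0]]
[[0,20],[20,8],[23,13],[32,19],[36,13],[37,10],[40,0],[47,20],[50,0]]
[[0,20],[20,8],[23,13],[32,19],[36,13],[37,10],[40,0],[47,20],[50,0]]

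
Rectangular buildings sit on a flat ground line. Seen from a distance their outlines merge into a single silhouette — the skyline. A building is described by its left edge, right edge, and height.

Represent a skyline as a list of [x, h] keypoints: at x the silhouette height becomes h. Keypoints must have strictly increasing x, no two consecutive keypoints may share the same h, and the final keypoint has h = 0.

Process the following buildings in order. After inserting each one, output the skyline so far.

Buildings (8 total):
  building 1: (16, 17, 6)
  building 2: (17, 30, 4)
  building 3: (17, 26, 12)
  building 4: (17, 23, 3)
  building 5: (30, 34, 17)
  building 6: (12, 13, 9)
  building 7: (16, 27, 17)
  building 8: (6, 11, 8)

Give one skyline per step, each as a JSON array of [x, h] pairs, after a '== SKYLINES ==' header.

== SKYLINES ==
[[16,6],[17,0]]
[[16,6],[17,4],[30,0]]
[[16,6],[17,12],[26,4],[30,0]]
[[16,6],[17,12],[26,4],[30,0]]
[[16,6],[17,12],[26,4],[30,17],[34,0]]
[[12,9],[13,0],[16,6],[17,12],[26,4],[30,17],[34,0]]
[[12,9],[13,0],[16,17],[27,4],[30,17],[34,0]]
[[6,8],[11,0],[12,9],[13,0],[16,17],[27,4],[30,17],[34,0]]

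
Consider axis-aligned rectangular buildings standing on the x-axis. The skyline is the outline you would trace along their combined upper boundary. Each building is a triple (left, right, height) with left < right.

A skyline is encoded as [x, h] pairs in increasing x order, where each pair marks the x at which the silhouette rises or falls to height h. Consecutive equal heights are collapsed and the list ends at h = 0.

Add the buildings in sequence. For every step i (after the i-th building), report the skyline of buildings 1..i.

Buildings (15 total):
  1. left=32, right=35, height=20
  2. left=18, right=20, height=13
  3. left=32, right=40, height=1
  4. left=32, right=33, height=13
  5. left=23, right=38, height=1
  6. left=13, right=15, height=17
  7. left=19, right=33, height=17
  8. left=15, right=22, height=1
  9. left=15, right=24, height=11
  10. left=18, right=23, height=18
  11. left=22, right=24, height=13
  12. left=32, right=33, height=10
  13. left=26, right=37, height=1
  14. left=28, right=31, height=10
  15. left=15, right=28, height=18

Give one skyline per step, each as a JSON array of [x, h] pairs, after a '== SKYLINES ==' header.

== SKYLINES ==
[[32,20],[35,0]]
[[18,13],[20,0],[32,20],[35,0]]
[[18,13],[20,0],[32,20],[35,1],[40,0]]
[[18,13],[20,0],[32,20],[35,1],[40,0]]
[[18,13],[20,0],[23,1],[32,20],[35,1],[40,0]]
[[13,17],[15,0],[18,13],[20,0],[23,1],[32,20],[35,1],[40,0]]
[[13,17],[15,0],[18,13],[19,17],[32,20],[35,1],[40,0]]
[[13,17],[15,1],[18,13],[19,17],[32,20],[35,1],[40,0]]
[[13,17],[15,11],[18,13],[19,17],[32,20],[35,1],[40,0]]
[[13,17],[15,11],[18,18],[23,17],[32,20],[35,1],[40,0]]
[[13,17],[15,11],[18,18],[23,17],[32,20],[35,1],[40,0]]
[[13,17],[15,11],[18,18],[23,17],[32,20],[35,1],[40,0]]
[[13,17],[15,11],[18,18],[23,17],[32,20],[35,1],[40,0]]
[[13,17],[15,11],[18,18],[23,17],[32,20],[35,1],[40,0]]
[[13,17],[15,18],[28,17],[32,20],[35,1],[40,0]]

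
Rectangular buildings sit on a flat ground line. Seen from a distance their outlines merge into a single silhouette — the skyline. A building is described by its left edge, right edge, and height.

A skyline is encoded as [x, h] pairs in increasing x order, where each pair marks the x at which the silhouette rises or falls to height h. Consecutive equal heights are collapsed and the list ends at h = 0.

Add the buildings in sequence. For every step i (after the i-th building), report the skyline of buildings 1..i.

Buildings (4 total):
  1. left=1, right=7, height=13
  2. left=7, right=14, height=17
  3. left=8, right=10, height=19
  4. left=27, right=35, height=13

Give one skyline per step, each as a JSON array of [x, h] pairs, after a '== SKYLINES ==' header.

== SKYLINES ==
[[1,13],[7,0]]
[[1,13],[7,17],[14,0]]
[[1,13],[7,17],[8,19],[10,17],[14,0]]
[[1,13],[7,17],[8,19],[10,17],[14,0],[27,13],[35,0]]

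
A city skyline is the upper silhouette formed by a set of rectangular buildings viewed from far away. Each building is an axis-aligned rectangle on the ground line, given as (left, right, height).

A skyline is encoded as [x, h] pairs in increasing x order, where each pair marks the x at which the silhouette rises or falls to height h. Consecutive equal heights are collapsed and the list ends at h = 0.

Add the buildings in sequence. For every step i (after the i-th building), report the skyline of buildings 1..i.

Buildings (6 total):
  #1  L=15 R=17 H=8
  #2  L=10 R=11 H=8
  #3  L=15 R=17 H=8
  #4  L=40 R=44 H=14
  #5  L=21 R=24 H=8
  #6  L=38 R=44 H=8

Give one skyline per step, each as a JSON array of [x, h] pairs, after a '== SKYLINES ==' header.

== SKYLINES ==
[[15,8],[17,0]]
[[10,8],[11,0],[15,8],[17,0]]
[[10,8],[11,0],[15,8],[17,0]]
[[10,8],[11,0],[15,8],[17,0],[40,14],[44,0]]
[[10,8],[11,0],[15,8],[17,0],[21,8],[24,0],[40,14],[44,0]]
[[10,8],[11,0],[15,8],[17,0],[21,8],[24,0],[38,8],[40,14],[44,0]]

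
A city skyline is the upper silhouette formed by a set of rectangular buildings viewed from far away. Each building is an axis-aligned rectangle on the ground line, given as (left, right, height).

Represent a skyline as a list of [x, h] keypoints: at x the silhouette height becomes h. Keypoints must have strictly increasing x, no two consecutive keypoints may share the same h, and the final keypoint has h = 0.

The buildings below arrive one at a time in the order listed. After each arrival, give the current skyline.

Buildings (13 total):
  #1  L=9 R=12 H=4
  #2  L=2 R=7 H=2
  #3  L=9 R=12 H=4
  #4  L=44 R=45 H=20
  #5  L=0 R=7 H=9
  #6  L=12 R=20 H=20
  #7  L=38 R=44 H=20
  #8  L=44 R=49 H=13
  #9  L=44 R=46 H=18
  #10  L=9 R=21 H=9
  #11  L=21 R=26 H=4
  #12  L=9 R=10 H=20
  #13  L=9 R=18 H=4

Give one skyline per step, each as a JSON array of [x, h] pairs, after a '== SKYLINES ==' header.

== SKYLINES ==
[[9,4],[12,0]]
[[2,2],[7,0],[9,4],[12,0]]
[[2,2],[7,0],[9,4],[12,0]]
[[2,2],[7,0],[9,4],[12,0],[44,20],[45,0]]
[[0,9],[7,0],[9,4],[12,0],[44,20],[45,0]]
[[0,9],[7,0],[9,4],[12,20],[20,0],[44,20],[45,0]]
[[0,9],[7,0],[9,4],[12,20],[20,0],[38,20],[45,0]]
[[0,9],[7,0],[9,4],[12,20],[20,0],[38,20],[45,13],[49,0]]
[[0,9],[7,0],[9,4],[12,20],[20,0],[38,20],[45,18],[46,13],[49,0]]
[[0,9],[7,0],[9,9],[12,20],[20,9],[21,0],[38,20],[45,18],[46,13],[49,0]]
[[0,9],[7,0],[9,9],[12,20],[20,9],[21,4],[26,0],[38,20],[45,18],[46,13],[49,0]]
[[0,9],[7,0],[9,20],[10,9],[12,20],[20,9],[21,4],[26,0],[38,20],[45,18],[46,13],[49,0]]
[[0,9],[7,0],[9,20],[10,9],[12,20],[20,9],[21,4],[26,0],[38,20],[45,18],[46,13],[49,0]]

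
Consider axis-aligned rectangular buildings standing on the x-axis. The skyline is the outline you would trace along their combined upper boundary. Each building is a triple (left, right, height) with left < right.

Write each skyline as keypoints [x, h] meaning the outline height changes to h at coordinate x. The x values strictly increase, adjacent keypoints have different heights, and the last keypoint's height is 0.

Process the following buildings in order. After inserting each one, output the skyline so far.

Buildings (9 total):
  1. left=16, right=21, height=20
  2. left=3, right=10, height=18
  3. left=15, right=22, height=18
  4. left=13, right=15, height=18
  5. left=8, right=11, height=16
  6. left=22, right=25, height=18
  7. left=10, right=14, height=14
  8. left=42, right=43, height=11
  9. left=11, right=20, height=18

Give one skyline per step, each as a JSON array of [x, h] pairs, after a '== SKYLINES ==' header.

== SKYLINES ==
[[16,20],[21,0]]
[[3,18],[10,0],[16,20],[21,0]]
[[3,18],[10,0],[15,18],[16,20],[21,18],[22,0]]
[[3,18],[10,0],[13,18],[16,20],[21,18],[22,0]]
[[3,18],[10,16],[11,0],[13,18],[16,20],[21,18],[22,0]]
[[3,18],[10,16],[11,0],[13,18],[16,20],[21,18],[25,0]]
[[3,18],[10,16],[11,14],[13,18],[16,20],[21,18],[25,0]]
[[3,18],[10,16],[11,14],[13,18],[16,20],[21,18],[25,0],[42,11],[43,0]]
[[3,18],[10,16],[11,18],[16,20],[21,18],[25,0],[42,11],[43,0]]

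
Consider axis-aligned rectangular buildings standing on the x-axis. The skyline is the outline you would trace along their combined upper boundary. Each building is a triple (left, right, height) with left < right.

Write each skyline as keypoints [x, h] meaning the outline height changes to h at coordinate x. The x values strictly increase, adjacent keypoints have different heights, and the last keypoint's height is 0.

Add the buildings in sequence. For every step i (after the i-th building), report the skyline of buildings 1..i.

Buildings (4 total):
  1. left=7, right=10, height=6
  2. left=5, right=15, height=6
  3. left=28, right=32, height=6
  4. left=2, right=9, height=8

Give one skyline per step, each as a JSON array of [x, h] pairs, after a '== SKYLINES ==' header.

== SKYLINES ==
[[7,6],[10,0]]
[[5,6],[15,0]]
[[5,6],[15,0],[28,6],[32,0]]
[[2,8],[9,6],[15,0],[28,6],[32,0]]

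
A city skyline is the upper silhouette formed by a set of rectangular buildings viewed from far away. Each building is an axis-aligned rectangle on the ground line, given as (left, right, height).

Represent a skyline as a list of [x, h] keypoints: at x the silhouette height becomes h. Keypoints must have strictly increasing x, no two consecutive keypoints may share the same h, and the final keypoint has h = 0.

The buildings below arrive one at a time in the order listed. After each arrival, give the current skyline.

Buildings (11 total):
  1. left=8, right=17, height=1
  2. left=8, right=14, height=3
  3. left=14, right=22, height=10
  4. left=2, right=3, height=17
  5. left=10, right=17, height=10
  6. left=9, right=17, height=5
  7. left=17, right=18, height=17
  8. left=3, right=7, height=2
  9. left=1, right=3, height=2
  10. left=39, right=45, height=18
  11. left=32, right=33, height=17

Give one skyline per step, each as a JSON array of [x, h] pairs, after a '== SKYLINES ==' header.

== SKYLINES ==
[[8,1],[17,0]]
[[8,3],[14,1],[17,0]]
[[8,3],[14,10],[22,0]]
[[2,17],[3,0],[8,3],[14,10],[22,0]]
[[2,17],[3,0],[8,3],[10,10],[22,0]]
[[2,17],[3,0],[8,3],[9,5],[10,10],[22,0]]
[[2,17],[3,0],[8,3],[9,5],[10,10],[17,17],[18,10],[22,0]]
[[2,17],[3,2],[7,0],[8,3],[9,5],[10,10],[17,17],[18,10],[22,0]]
[[1,2],[2,17],[3,2],[7,0],[8,3],[9,5],[10,10],[17,17],[18,10],[22,0]]
[[1,2],[2,17],[3,2],[7,0],[8,3],[9,5],[10,10],[17,17],[18,10],[22,0],[39,18],[45,0]]
[[1,2],[2,17],[3,2],[7,0],[8,3],[9,5],[10,10],[17,17],[18,10],[22,0],[32,17],[33,0],[39,18],[45,0]]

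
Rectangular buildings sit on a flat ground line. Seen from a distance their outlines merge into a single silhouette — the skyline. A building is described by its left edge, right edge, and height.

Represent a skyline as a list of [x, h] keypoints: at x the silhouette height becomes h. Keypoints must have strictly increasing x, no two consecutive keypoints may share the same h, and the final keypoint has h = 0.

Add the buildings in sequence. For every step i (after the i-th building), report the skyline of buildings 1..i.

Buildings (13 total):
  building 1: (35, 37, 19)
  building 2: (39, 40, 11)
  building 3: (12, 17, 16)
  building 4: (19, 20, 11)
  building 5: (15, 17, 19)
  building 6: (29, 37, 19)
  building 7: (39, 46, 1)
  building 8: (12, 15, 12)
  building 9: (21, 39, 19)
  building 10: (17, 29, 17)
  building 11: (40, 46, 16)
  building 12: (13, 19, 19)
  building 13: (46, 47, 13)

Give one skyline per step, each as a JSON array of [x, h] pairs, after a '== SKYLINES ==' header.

== SKYLINES ==
[[35,19],[37,0]]
[[35,19],[37,0],[39,11],[40,0]]
[[12,16],[17,0],[35,19],[37,0],[39,11],[40,0]]
[[12,16],[17,0],[19,11],[20,0],[35,19],[37,0],[39,11],[40,0]]
[[12,16],[15,19],[17,0],[19,11],[20,0],[35,19],[37,0],[39,11],[40,0]]
[[12,16],[15,19],[17,0],[19,11],[20,0],[29,19],[37,0],[39,11],[40,0]]
[[12,16],[15,19],[17,0],[19,11],[20,0],[29,19],[37,0],[39,11],[40,1],[46,0]]
[[12,16],[15,19],[17,0],[19,11],[20,0],[29,19],[37,0],[39,11],[40,1],[46,0]]
[[12,16],[15,19],[17,0],[19,11],[20,0],[21,19],[39,11],[40,1],[46,0]]
[[12,16],[15,19],[17,17],[21,19],[39,11],[40,1],[46,0]]
[[12,16],[15,19],[17,17],[21,19],[39,11],[40,16],[46,0]]
[[12,16],[13,19],[19,17],[21,19],[39,11],[40,16],[46,0]]
[[12,16],[13,19],[19,17],[21,19],[39,11],[40,16],[46,13],[47,0]]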